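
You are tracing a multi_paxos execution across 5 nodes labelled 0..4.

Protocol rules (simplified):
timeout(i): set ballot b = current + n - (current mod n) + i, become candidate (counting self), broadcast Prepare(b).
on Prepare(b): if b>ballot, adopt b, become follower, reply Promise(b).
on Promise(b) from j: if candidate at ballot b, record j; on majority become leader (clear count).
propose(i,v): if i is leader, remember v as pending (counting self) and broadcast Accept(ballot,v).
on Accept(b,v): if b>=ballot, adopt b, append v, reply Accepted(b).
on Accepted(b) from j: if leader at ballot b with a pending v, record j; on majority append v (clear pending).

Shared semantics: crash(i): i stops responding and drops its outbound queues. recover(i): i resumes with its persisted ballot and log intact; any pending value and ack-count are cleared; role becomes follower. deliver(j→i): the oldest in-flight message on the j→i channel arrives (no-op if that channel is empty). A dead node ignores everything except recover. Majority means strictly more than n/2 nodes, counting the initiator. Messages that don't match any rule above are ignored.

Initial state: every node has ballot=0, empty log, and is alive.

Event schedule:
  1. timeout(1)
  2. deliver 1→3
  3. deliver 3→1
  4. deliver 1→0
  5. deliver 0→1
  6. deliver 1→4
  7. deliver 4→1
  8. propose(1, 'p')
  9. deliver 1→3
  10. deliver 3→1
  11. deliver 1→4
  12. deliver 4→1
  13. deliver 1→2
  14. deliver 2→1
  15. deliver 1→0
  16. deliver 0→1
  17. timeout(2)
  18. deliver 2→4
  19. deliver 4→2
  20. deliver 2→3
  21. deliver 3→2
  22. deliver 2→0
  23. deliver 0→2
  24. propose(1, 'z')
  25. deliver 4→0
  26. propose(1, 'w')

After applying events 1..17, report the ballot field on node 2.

[1] timeout(1) → N1(cand b6 [-])
[2] deliver 1→3 → N3(foll b6 [-])
[3] deliver 3→1 → ∅
[4] deliver 1→0 → N0(foll b6 [-])
[5] deliver 0→1 → N1(lead b6 [-])
[6] deliver 1→4 → N4(foll b6 [-])
[7] deliver 4→1 → ∅
[8] propose(1,'p') → ∅
[9] deliver 1→3 → N3(foll b6 [p])
[10] deliver 3→1 → ∅
[11] deliver 1→4 → N4(foll b6 [p])
[12] deliver 4→1 → N1(lead b6 [p])
[13] deliver 1→2 → N2(foll b6 [-])
[14] deliver 2→1 → ∅
[15] deliver 1→0 → N0(foll b6 [p])
[16] deliver 0→1 → ∅
[17] timeout(2) → N2(cand b12 [-])

12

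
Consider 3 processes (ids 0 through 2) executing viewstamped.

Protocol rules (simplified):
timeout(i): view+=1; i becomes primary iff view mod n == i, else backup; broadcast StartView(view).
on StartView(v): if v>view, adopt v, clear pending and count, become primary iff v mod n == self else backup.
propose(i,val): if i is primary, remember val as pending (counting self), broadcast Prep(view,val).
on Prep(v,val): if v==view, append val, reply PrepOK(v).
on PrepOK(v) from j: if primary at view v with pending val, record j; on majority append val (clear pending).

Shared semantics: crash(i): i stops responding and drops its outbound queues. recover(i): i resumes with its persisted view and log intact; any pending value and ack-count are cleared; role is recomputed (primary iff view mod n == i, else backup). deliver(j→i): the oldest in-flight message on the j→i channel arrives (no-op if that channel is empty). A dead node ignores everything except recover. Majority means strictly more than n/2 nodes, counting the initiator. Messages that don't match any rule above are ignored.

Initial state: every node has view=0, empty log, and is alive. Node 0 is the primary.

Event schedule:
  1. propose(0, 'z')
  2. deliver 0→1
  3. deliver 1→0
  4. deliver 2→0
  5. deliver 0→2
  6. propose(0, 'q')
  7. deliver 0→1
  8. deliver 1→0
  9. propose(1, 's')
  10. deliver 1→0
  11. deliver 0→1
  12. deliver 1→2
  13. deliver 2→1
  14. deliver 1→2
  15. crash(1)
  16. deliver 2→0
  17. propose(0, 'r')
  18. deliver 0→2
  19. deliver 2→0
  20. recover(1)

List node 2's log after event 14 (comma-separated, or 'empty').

z

e1 propose(0,'z'): ·
e2 deliver 0→1: 1[back,v=0,z]
e3 deliver 1→0: 0[prim,v=0,z]
e4 deliver 2→0: ·
e5 deliver 0→2: 2[back,v=0,z]
e6 propose(0,'q'): ·
e7 deliver 0→1: 1[back,v=0,z,q]
e8 deliver 1→0: 0[prim,v=0,z,q]
e9 propose(1,'s'): ·
e10 deliver 1→0: ·
e11 deliver 0→1: ·
e12 deliver 1→2: ·
e13 deliver 2→1: ·
e14 deliver 1→2: ·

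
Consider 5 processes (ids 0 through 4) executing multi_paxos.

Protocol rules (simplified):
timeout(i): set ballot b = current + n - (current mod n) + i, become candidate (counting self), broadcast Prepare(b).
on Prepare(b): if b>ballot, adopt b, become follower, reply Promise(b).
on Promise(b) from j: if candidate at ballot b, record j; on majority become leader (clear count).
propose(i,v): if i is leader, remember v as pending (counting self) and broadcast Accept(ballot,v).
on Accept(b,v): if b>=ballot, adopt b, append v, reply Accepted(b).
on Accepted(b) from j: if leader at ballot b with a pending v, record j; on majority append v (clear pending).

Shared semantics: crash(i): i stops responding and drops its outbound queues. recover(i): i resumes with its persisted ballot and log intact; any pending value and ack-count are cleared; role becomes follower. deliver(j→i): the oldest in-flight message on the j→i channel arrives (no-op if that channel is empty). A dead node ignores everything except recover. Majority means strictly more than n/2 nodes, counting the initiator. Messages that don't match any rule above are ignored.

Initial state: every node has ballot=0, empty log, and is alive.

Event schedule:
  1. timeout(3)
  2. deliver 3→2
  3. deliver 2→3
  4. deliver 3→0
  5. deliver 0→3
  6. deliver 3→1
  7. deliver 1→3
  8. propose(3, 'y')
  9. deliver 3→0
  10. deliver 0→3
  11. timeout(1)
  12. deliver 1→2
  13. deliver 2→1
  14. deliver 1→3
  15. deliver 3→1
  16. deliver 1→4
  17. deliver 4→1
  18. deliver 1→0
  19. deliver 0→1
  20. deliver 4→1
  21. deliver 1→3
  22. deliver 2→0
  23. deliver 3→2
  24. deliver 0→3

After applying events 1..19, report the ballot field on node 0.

11

1. timeout(3):  <3:cand b8 ->
2. deliver 3→2:  <2:foll b8 ->
3. deliver 2→3:  nop
4. deliver 3→0:  <0:foll b8 ->
5. deliver 0→3:  <3:lead b8 ->
6. deliver 3→1:  <1:foll b8 ->
7. deliver 1→3:  nop
8. propose(3,'y'):  nop
9. deliver 3→0:  <0:foll b8 y>
10. deliver 0→3:  nop
11. timeout(1):  <1:cand b11 ->
12. deliver 1→2:  <2:foll b11 ->
13. deliver 2→1:  nop
14. deliver 1→3:  <3:foll b11 ->
15. deliver 3→1:  nop
16. deliver 1→4:  <4:foll b11 ->
17. deliver 4→1:  <1:lead b11 ->
18. deliver 1→0:  <0:foll b11 y>
19. deliver 0→1:  nop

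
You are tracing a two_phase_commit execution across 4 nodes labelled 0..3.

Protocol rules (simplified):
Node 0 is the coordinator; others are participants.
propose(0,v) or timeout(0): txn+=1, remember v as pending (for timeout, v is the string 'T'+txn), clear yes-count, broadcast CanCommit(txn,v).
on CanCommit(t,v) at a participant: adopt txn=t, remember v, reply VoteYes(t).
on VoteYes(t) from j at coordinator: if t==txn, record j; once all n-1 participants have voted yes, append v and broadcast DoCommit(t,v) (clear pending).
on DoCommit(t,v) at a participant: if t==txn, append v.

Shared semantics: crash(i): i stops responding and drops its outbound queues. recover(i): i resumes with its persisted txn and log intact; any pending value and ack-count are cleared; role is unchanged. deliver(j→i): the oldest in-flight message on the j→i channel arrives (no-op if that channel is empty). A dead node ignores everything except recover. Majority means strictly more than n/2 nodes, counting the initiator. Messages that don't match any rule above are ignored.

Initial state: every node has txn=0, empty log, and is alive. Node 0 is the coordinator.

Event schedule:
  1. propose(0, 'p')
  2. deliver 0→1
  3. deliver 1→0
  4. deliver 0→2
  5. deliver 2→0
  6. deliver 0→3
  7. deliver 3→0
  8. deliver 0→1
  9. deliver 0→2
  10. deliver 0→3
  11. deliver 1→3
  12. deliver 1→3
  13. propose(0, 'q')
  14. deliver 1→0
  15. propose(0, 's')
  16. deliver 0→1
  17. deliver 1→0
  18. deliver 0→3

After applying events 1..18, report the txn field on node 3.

step 1 propose(0,'p'): 0={coor,t=1,log=-}
step 2 deliver 0→1: 1={part,t=1,log=-}
step 3 deliver 1→0: —
step 4 deliver 0→2: 2={part,t=1,log=-}
step 5 deliver 2→0: —
step 6 deliver 0→3: 3={part,t=1,log=-}
step 7 deliver 3→0: 0={coor,t=1,log=p}
step 8 deliver 0→1: 1={part,t=1,log=p}
step 9 deliver 0→2: 2={part,t=1,log=p}
step 10 deliver 0→3: 3={part,t=1,log=p}
step 11 deliver 1→3: —
step 12 deliver 1→3: —
step 13 propose(0,'q'): 0={coor,t=2,log=p}
step 14 deliver 1→0: —
step 15 propose(0,'s'): 0={coor,t=3,log=p}
step 16 deliver 0→1: 1={part,t=2,log=p}
step 17 deliver 1→0: —
step 18 deliver 0→3: 3={part,t=2,log=p}

2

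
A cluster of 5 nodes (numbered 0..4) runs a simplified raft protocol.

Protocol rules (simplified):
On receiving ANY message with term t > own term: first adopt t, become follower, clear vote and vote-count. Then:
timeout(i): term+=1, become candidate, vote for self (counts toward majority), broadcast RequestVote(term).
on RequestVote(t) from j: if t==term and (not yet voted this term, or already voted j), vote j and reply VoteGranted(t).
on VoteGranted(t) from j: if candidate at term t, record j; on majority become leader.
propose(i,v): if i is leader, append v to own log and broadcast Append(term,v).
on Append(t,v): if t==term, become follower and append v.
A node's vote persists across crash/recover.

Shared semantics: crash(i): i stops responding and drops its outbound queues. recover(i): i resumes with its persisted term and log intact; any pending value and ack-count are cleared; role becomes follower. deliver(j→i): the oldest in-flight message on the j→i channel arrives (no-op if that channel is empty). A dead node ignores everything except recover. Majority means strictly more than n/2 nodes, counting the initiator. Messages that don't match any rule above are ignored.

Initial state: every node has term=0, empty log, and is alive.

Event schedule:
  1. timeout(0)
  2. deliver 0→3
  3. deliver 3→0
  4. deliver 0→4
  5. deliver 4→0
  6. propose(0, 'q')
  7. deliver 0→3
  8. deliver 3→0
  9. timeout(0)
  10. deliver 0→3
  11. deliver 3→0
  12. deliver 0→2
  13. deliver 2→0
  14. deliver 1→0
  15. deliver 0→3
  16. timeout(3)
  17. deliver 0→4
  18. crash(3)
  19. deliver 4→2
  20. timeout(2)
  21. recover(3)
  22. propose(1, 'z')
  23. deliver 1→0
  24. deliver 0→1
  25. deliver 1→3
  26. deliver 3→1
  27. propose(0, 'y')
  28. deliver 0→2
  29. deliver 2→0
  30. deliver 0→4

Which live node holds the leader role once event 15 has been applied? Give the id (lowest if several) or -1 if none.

[1] timeout(0) → N0(cand t1 [-])
[2] deliver 0→3 → N3(foll t1 [-])
[3] deliver 3→0 → ∅
[4] deliver 0→4 → N4(foll t1 [-])
[5] deliver 4→0 → N0(lead t1 [-])
[6] propose(0,'q') → N0(lead t1 [q])
[7] deliver 0→3 → N3(foll t1 [q])
[8] deliver 3→0 → ∅
[9] timeout(0) → N0(cand t2 [q])
[10] deliver 0→3 → N3(foll t2 [q])
[11] deliver 3→0 → ∅
[12] deliver 0→2 → N2(foll t1 [-])
[13] deliver 2→0 → ∅
[14] deliver 1→0 → ∅
[15] deliver 0→3 → ∅

-1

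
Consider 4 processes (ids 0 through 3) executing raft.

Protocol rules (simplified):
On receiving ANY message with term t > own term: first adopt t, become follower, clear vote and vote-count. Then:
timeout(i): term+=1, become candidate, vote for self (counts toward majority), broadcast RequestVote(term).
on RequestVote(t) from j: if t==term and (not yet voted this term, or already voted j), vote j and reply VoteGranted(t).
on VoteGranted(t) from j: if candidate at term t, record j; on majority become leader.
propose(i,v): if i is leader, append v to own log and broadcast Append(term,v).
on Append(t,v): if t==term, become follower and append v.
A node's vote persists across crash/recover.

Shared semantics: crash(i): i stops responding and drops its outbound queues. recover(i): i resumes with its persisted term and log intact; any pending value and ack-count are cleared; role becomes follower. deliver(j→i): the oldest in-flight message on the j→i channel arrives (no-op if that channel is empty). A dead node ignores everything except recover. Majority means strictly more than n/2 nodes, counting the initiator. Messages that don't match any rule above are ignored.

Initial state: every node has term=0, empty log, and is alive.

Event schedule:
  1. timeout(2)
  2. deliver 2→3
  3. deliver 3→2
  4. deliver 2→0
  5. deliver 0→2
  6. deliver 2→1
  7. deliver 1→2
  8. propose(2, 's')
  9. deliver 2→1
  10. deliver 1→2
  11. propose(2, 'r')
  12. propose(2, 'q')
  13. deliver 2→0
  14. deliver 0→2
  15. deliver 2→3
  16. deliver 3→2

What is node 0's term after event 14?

after 1 — timeout(2): n2:cand/t1/[-]
after 2 — deliver 2→3: n3:foll/t1/[-]
after 3 — deliver 3→2: ·
after 4 — deliver 2→0: n0:foll/t1/[-]
after 5 — deliver 0→2: n2:lead/t1/[-]
after 6 — deliver 2→1: n1:foll/t1/[-]
after 7 — deliver 1→2: ·
after 8 — propose(2,'s'): n2:lead/t1/[s]
after 9 — deliver 2→1: n1:foll/t1/[s]
after 10 — deliver 1→2: ·
after 11 — propose(2,'r'): n2:lead/t1/[s,r]
after 12 — propose(2,'q'): n2:lead/t1/[s,r,q]
after 13 — deliver 2→0: n0:foll/t1/[s]
after 14 — deliver 0→2: ·

1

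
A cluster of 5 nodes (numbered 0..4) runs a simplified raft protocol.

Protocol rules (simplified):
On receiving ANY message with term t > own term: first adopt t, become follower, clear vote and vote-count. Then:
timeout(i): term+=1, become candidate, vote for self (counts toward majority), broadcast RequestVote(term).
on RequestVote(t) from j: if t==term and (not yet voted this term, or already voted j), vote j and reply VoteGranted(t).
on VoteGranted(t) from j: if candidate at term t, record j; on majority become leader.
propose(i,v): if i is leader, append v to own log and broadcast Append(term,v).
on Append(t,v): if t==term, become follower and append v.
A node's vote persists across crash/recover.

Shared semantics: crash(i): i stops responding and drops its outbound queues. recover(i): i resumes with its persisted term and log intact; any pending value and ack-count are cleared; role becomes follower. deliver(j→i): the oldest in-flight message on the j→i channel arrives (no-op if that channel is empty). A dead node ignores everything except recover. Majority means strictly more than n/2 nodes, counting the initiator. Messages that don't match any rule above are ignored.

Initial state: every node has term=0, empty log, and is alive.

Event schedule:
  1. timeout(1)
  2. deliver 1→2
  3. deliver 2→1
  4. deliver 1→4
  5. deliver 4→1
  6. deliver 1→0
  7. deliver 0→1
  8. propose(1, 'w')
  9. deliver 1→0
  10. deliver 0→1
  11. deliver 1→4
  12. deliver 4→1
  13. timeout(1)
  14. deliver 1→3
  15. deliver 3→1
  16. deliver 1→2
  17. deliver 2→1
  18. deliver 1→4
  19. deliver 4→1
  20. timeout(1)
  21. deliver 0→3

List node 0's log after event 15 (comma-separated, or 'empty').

w

1. timeout(1):  <1:cand t1 ->
2. deliver 1→2:  <2:foll t1 ->
3. deliver 2→1:  nop
4. deliver 1→4:  <4:foll t1 ->
5. deliver 4→1:  <1:lead t1 ->
6. deliver 1→0:  <0:foll t1 ->
7. deliver 0→1:  nop
8. propose(1,'w'):  <1:lead t1 w>
9. deliver 1→0:  <0:foll t1 w>
10. deliver 0→1:  nop
11. deliver 1→4:  <4:foll t1 w>
12. deliver 4→1:  nop
13. timeout(1):  <1:cand t2 w>
14. deliver 1→3:  <3:foll t1 ->
15. deliver 3→1:  nop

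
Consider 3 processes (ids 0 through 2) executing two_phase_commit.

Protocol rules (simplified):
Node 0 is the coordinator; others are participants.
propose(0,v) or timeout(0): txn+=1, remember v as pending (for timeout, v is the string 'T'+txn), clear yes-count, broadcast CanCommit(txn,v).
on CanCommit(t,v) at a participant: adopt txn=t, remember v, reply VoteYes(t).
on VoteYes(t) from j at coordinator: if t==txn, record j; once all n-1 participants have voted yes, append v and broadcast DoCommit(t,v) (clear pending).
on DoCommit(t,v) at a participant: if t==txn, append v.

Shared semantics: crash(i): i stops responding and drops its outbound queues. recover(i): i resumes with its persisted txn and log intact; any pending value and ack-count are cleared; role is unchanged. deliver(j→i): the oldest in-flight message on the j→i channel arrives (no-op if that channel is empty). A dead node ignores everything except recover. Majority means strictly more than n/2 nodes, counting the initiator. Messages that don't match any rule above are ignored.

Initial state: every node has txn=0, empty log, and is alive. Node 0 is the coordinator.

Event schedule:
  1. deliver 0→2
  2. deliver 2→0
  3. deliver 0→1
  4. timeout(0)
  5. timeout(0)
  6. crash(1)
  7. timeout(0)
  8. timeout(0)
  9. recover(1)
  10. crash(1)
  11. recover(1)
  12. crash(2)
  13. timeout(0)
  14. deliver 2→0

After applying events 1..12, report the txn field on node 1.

[1] deliver 0→2 → ∅
[2] deliver 2→0 → ∅
[3] deliver 0→1 → ∅
[4] timeout(0) → N0(coor t1 [-])
[5] timeout(0) → N0(coor t2 [-])
[6] crash(1) → N1(✗part t0 [-])
[7] timeout(0) → N0(coor t3 [-])
[8] timeout(0) → N0(coor t4 [-])
[9] recover(1) → N1(part t0 [-])
[10] crash(1) → N1(✗part t0 [-])
[11] recover(1) → N1(part t0 [-])
[12] crash(2) → N2(✗part t0 [-])

0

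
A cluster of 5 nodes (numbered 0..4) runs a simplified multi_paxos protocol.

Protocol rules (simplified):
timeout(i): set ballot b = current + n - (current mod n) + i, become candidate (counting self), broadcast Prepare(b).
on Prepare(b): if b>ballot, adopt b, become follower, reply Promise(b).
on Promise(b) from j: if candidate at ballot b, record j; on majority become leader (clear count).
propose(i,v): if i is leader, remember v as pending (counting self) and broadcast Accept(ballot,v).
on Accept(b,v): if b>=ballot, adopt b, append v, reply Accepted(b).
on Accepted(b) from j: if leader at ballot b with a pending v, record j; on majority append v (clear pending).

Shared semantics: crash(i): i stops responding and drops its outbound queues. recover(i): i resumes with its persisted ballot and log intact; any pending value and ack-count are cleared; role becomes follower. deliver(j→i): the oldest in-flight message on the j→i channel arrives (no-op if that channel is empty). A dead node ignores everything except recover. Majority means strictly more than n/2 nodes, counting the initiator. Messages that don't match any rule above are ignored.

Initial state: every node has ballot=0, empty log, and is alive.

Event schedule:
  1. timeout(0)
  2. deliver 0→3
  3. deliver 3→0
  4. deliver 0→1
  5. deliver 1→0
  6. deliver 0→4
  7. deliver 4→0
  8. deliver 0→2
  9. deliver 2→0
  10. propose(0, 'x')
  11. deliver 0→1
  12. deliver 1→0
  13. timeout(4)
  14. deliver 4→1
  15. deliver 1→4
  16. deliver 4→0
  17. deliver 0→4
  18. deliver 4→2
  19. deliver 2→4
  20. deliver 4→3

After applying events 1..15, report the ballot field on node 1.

14

e1 timeout(0): 0[cand,b=5,-]
e2 deliver 0→3: 3[foll,b=5,-]
e3 deliver 3→0: ·
e4 deliver 0→1: 1[foll,b=5,-]
e5 deliver 1→0: 0[lead,b=5,-]
e6 deliver 0→4: 4[foll,b=5,-]
e7 deliver 4→0: ·
e8 deliver 0→2: 2[foll,b=5,-]
e9 deliver 2→0: ·
e10 propose(0,'x'): ·
e11 deliver 0→1: 1[foll,b=5,x]
e12 deliver 1→0: ·
e13 timeout(4): 4[cand,b=14,-]
e14 deliver 4→1: 1[foll,b=14,x]
e15 deliver 1→4: ·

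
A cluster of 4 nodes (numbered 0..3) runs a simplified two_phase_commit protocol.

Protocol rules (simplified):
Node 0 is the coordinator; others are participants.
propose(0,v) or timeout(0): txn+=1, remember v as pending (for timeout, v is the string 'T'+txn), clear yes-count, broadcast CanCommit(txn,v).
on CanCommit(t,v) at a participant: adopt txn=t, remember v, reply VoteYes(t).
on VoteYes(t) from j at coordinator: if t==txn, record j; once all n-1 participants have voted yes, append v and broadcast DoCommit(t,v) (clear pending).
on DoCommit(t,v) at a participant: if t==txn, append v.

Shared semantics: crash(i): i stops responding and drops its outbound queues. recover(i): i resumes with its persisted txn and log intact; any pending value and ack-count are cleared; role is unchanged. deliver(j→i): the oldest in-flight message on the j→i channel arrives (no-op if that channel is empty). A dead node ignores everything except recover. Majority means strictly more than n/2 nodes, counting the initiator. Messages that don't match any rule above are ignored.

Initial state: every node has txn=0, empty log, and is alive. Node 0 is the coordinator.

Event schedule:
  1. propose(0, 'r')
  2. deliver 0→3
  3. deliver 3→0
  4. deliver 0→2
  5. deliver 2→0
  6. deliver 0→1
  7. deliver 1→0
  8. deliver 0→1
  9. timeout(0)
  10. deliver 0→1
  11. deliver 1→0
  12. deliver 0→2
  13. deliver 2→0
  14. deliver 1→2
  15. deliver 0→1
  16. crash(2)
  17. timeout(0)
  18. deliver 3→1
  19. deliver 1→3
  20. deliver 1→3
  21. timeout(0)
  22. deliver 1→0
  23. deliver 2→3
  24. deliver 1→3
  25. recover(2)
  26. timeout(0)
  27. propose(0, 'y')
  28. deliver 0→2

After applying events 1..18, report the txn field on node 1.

2

1. propose(0,'r'):  <0:coor t1 ->
2. deliver 0→3:  <3:part t1 ->
3. deliver 3→0:  nop
4. deliver 0→2:  <2:part t1 ->
5. deliver 2→0:  nop
6. deliver 0→1:  <1:part t1 ->
7. deliver 1→0:  <0:coor t1 r>
8. deliver 0→1:  <1:part t1 r>
9. timeout(0):  <0:coor t2 r>
10. deliver 0→1:  <1:part t2 r>
11. deliver 1→0:  nop
12. deliver 0→2:  <2:part t1 r>
13. deliver 2→0:  nop
14. deliver 1→2:  nop
15. deliver 0→1:  nop
16. crash(2):  <2:✗part t1 r>
17. timeout(0):  <0:coor t3 r>
18. deliver 3→1:  nop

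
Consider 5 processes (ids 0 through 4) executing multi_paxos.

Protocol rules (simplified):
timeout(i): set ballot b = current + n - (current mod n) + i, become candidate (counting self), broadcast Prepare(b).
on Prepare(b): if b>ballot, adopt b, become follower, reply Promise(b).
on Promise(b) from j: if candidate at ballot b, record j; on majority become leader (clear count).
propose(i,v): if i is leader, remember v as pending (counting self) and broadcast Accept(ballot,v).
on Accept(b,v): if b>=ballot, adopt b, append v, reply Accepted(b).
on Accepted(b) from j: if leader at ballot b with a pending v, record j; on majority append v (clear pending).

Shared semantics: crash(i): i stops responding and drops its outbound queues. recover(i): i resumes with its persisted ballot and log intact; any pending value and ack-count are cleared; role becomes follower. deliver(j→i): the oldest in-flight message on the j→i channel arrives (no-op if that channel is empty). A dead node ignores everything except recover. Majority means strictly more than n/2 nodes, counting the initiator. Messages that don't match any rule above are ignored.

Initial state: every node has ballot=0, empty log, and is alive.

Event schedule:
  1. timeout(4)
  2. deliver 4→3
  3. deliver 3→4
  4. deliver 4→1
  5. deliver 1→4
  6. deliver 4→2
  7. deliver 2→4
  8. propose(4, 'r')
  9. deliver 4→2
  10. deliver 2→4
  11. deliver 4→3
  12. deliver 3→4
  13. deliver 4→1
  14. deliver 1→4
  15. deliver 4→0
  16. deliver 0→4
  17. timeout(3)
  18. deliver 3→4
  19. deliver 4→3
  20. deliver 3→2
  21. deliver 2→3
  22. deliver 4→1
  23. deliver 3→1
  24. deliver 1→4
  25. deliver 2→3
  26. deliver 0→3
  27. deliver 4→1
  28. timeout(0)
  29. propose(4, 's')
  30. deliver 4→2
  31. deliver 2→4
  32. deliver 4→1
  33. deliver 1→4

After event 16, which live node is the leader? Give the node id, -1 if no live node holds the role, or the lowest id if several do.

e1 timeout(4): 4[cand,b=9,-]
e2 deliver 4→3: 3[foll,b=9,-]
e3 deliver 3→4: ·
e4 deliver 4→1: 1[foll,b=9,-]
e5 deliver 1→4: 4[lead,b=9,-]
e6 deliver 4→2: 2[foll,b=9,-]
e7 deliver 2→4: ·
e8 propose(4,'r'): ·
e9 deliver 4→2: 2[foll,b=9,r]
e10 deliver 2→4: ·
e11 deliver 4→3: 3[foll,b=9,r]
e12 deliver 3→4: 4[lead,b=9,r]
e13 deliver 4→1: 1[foll,b=9,r]
e14 deliver 1→4: ·
e15 deliver 4→0: 0[foll,b=9,-]
e16 deliver 0→4: ·

4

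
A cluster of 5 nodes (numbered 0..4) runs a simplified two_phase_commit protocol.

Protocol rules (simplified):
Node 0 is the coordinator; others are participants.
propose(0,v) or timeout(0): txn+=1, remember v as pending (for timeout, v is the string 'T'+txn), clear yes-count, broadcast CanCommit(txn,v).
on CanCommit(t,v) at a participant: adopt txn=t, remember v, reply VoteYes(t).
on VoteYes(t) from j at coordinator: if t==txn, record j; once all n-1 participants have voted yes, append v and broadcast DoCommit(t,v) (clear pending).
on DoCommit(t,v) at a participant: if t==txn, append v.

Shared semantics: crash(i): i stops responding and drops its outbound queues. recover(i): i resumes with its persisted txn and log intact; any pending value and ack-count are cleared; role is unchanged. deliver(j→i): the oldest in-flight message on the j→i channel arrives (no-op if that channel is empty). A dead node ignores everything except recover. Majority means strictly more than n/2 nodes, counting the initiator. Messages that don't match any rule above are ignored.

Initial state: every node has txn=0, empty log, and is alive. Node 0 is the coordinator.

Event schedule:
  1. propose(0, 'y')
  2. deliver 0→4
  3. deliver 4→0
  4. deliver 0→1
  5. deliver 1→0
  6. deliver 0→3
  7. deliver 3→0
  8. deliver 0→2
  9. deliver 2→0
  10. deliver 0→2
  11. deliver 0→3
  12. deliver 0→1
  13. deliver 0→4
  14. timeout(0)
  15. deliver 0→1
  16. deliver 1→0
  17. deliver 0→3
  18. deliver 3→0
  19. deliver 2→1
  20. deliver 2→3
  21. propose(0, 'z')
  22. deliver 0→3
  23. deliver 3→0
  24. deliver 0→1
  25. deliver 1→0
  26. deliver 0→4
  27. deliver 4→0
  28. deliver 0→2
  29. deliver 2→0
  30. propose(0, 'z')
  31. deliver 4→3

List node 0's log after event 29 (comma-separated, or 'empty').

step 1 propose(0,'y'): 0={coor,t=1,log=-}
step 2 deliver 0→4: 4={part,t=1,log=-}
step 3 deliver 4→0: —
step 4 deliver 0→1: 1={part,t=1,log=-}
step 5 deliver 1→0: —
step 6 deliver 0→3: 3={part,t=1,log=-}
step 7 deliver 3→0: —
step 8 deliver 0→2: 2={part,t=1,log=-}
step 9 deliver 2→0: 0={coor,t=1,log=y}
step 10 deliver 0→2: 2={part,t=1,log=y}
step 11 deliver 0→3: 3={part,t=1,log=y}
step 12 deliver 0→1: 1={part,t=1,log=y}
step 13 deliver 0→4: 4={part,t=1,log=y}
step 14 timeout(0): 0={coor,t=2,log=y}
step 15 deliver 0→1: 1={part,t=2,log=y}
step 16 deliver 1→0: —
step 17 deliver 0→3: 3={part,t=2,log=y}
step 18 deliver 3→0: —
step 19 deliver 2→1: —
step 20 deliver 2→3: —
step 21 propose(0,'z'): 0={coor,t=3,log=y}
step 22 deliver 0→3: 3={part,t=3,log=y}
step 23 deliver 3→0: —
step 24 deliver 0→1: 1={part,t=3,log=y}
step 25 deliver 1→0: —
step 26 deliver 0→4: 4={part,t=2,log=y}
step 27 deliver 4→0: —
step 28 deliver 0→2: 2={part,t=2,log=y}
step 29 deliver 2→0: —

y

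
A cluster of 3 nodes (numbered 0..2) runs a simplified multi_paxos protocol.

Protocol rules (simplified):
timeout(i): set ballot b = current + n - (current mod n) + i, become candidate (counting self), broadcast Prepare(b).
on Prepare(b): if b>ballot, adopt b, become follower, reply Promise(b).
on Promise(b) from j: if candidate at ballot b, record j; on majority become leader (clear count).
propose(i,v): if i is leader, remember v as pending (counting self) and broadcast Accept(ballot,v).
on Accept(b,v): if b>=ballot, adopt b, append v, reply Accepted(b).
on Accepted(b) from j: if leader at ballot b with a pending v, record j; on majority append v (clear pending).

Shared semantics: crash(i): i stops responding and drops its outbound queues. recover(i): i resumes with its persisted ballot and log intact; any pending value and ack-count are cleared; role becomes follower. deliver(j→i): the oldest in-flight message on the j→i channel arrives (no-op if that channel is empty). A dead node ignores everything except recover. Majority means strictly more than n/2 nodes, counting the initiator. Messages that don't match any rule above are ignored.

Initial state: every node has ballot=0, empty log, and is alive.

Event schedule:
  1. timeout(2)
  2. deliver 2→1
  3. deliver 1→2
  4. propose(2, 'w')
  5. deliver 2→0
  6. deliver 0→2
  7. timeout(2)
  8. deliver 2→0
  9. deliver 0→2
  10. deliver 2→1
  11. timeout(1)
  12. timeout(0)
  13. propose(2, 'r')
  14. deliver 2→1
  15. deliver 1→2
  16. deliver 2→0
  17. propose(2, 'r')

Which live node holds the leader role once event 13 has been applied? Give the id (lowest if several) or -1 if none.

-1

1. timeout(2):  <2:cand b5 ->
2. deliver 2→1:  <1:foll b5 ->
3. deliver 1→2:  <2:lead b5 ->
4. propose(2,'w'):  nop
5. deliver 2→0:  <0:foll b5 ->
6. deliver 0→2:  nop
7. timeout(2):  <2:cand b8 ->
8. deliver 2→0:  <0:foll b5 w>
9. deliver 0→2:  nop
10. deliver 2→1:  <1:foll b5 w>
11. timeout(1):  <1:cand b7 w>
12. timeout(0):  <0:cand b6 w>
13. propose(2,'r'):  nop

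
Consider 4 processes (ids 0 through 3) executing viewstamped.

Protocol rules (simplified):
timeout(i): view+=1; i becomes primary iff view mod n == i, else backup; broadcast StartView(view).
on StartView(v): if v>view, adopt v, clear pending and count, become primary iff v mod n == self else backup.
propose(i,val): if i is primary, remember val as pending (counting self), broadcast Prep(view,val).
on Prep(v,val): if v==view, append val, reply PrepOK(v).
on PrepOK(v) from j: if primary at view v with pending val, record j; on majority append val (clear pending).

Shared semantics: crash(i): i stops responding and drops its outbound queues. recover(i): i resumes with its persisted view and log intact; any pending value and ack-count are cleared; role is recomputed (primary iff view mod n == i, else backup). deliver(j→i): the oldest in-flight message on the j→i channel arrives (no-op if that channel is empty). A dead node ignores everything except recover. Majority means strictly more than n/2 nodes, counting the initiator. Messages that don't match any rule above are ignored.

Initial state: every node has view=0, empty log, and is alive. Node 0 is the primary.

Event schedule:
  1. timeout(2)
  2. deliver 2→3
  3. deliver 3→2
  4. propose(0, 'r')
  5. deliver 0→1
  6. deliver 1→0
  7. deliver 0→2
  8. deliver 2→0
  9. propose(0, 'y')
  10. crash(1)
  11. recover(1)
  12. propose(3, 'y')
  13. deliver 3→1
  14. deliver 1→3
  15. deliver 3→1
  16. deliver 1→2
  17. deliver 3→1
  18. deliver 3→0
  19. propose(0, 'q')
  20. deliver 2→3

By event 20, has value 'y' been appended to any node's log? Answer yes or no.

[1] timeout(2) → N2(back v1 [-])
[2] deliver 2→3 → N3(back v1 [-])
[3] deliver 3→2 → ∅
[4] propose(0,'r') → ∅
[5] deliver 0→1 → N1(back v0 [r])
[6] deliver 1→0 → ∅
[7] deliver 0→2 → ∅
[8] deliver 2→0 → N0(back v1 [-])
[9] propose(0,'y') → ∅
[10] crash(1) → N1(✗back v0 [r])
[11] recover(1) → N1(back v0 [r])
[12] propose(3,'y') → ∅
[13] deliver 3→1 → ∅
[14] deliver 1→3 → ∅
[15] deliver 3→1 → ∅
[16] deliver 1→2 → ∅
[17] deliver 3→1 → ∅
[18] deliver 3→0 → ∅
[19] propose(0,'q') → ∅
[20] deliver 2→3 → ∅

no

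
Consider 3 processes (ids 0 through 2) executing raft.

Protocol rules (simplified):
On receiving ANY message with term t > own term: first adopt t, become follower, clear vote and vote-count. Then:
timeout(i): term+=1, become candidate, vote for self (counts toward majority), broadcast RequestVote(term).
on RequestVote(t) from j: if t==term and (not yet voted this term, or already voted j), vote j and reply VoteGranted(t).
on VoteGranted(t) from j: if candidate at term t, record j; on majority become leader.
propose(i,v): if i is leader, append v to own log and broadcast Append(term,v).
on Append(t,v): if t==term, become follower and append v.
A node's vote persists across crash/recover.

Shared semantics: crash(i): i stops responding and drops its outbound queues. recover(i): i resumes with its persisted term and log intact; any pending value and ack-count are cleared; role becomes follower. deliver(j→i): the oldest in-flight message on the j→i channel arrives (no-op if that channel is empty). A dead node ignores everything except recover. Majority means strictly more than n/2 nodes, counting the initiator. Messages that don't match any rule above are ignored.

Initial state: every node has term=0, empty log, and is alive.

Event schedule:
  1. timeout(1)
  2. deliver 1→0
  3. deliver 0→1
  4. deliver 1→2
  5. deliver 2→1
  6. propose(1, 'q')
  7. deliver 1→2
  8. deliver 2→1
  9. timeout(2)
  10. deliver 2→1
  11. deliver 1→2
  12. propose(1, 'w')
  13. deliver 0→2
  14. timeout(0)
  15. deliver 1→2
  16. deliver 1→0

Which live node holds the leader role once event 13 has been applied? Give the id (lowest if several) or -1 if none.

after 1 — timeout(1): n1:cand/t1/[-]
after 2 — deliver 1→0: n0:foll/t1/[-]
after 3 — deliver 0→1: n1:lead/t1/[-]
after 4 — deliver 1→2: n2:foll/t1/[-]
after 5 — deliver 2→1: ·
after 6 — propose(1,'q'): n1:lead/t1/[q]
after 7 — deliver 1→2: n2:foll/t1/[q]
after 8 — deliver 2→1: ·
after 9 — timeout(2): n2:cand/t2/[q]
after 10 — deliver 2→1: n1:foll/t2/[q]
after 11 — deliver 1→2: n2:lead/t2/[q]
after 12 — propose(1,'w'): ·
after 13 — deliver 0→2: ·

2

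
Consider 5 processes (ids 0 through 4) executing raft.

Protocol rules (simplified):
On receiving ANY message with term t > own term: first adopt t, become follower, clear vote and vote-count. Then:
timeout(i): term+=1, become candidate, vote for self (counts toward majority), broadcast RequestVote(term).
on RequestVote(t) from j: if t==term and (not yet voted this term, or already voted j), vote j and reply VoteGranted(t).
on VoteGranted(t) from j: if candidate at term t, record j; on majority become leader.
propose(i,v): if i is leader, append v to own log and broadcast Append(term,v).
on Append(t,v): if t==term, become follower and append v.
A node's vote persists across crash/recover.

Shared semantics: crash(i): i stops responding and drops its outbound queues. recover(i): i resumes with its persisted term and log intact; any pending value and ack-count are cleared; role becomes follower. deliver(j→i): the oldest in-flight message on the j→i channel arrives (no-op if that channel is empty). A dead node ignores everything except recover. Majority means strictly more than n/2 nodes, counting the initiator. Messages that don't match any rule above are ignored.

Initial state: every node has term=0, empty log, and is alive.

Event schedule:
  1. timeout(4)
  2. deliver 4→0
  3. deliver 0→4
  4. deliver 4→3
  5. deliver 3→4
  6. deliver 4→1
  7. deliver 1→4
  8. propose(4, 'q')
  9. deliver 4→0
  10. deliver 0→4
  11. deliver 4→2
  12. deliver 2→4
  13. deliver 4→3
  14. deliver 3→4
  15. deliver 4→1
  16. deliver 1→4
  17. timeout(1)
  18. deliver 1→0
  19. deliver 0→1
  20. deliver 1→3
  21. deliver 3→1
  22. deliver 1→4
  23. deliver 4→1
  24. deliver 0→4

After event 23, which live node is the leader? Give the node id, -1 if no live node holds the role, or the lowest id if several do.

e1 timeout(4): 4[cand,t=1,-]
e2 deliver 4→0: 0[foll,t=1,-]
e3 deliver 0→4: ·
e4 deliver 4→3: 3[foll,t=1,-]
e5 deliver 3→4: 4[lead,t=1,-]
e6 deliver 4→1: 1[foll,t=1,-]
e7 deliver 1→4: ·
e8 propose(4,'q'): 4[lead,t=1,q]
e9 deliver 4→0: 0[foll,t=1,q]
e10 deliver 0→4: ·
e11 deliver 4→2: 2[foll,t=1,-]
e12 deliver 2→4: ·
e13 deliver 4→3: 3[foll,t=1,q]
e14 deliver 3→4: ·
e15 deliver 4→1: 1[foll,t=1,q]
e16 deliver 1→4: ·
e17 timeout(1): 1[cand,t=2,q]
e18 deliver 1→0: 0[foll,t=2,q]
e19 deliver 0→1: ·
e20 deliver 1→3: 3[foll,t=2,q]
e21 deliver 3→1: 1[lead,t=2,q]
e22 deliver 1→4: 4[foll,t=2,q]
e23 deliver 4→1: ·

1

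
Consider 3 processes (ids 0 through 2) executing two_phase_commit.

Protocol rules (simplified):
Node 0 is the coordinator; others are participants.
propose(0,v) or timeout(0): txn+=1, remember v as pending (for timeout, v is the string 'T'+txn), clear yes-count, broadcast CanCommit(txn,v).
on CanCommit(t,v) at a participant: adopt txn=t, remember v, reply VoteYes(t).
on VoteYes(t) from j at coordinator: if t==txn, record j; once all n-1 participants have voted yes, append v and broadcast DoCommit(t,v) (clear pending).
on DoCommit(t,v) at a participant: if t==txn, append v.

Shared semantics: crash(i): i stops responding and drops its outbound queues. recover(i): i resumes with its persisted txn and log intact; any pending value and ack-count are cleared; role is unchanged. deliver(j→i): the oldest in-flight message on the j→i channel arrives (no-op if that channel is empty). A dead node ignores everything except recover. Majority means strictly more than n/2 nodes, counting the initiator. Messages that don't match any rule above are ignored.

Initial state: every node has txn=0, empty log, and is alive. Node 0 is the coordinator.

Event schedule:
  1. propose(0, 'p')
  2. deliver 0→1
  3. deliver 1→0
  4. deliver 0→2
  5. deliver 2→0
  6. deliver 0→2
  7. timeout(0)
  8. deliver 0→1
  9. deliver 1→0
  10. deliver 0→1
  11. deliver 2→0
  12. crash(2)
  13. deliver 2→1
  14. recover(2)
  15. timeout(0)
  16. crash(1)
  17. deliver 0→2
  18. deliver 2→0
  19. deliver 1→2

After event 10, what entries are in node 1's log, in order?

1. propose(0,'p'):  <0:coor t1 ->
2. deliver 0→1:  <1:part t1 ->
3. deliver 1→0:  nop
4. deliver 0→2:  <2:part t1 ->
5. deliver 2→0:  <0:coor t1 p>
6. deliver 0→2:  <2:part t1 p>
7. timeout(0):  <0:coor t2 p>
8. deliver 0→1:  <1:part t1 p>
9. deliver 1→0:  nop
10. deliver 0→1:  <1:part t2 p>

p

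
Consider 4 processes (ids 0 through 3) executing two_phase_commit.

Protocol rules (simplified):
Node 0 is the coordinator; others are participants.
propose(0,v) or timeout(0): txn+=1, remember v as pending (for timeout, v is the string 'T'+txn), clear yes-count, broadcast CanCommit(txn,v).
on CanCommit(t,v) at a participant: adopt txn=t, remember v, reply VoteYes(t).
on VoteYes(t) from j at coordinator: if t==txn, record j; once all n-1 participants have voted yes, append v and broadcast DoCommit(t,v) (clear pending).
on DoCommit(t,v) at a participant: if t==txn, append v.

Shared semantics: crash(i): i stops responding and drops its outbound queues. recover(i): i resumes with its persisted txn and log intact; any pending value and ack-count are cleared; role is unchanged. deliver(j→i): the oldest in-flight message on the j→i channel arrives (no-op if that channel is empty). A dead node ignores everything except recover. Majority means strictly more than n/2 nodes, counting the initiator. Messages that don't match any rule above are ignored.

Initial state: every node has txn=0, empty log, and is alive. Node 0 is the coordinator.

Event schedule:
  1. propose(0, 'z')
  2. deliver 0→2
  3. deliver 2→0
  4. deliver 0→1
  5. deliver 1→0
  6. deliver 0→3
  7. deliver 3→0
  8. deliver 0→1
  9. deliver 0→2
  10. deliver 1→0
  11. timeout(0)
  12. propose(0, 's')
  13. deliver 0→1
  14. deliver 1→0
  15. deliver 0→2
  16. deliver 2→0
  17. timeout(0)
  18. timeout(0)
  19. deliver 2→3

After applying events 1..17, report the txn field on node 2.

step 1 propose(0,'z'): 0={coor,t=1,log=-}
step 2 deliver 0→2: 2={part,t=1,log=-}
step 3 deliver 2→0: —
step 4 deliver 0→1: 1={part,t=1,log=-}
step 5 deliver 1→0: —
step 6 deliver 0→3: 3={part,t=1,log=-}
step 7 deliver 3→0: 0={coor,t=1,log=z}
step 8 deliver 0→1: 1={part,t=1,log=z}
step 9 deliver 0→2: 2={part,t=1,log=z}
step 10 deliver 1→0: —
step 11 timeout(0): 0={coor,t=2,log=z}
step 12 propose(0,'s'): 0={coor,t=3,log=z}
step 13 deliver 0→1: 1={part,t=2,log=z}
step 14 deliver 1→0: —
step 15 deliver 0→2: 2={part,t=2,log=z}
step 16 deliver 2→0: —
step 17 timeout(0): 0={coor,t=4,log=z}

2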